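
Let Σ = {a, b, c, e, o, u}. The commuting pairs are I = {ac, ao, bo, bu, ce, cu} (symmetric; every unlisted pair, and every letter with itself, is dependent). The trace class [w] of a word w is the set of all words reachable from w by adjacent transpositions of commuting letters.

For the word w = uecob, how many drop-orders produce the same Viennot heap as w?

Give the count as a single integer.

piece 0:u — minimal
piece 1:e rests on {0:u}
piece 2:c — minimal
piece 3:o rests on {1:e, 2:c}
piece 4:b rests on {1:e, 2:c}
minimal pieces: {0:u, 2:c}
ways to finish when only these pieces remain (= sum over removing one remaining piece with nothing left below it):
  1 left: {3}→1  {4}→1
  2 left: {3,4}→2
  3 left: {1,3,4}→2  {2,3,4}→2
  placing 0:u first → 4 extensions
  placing 2:c first → 2 extensions
total linear extensions = 6

6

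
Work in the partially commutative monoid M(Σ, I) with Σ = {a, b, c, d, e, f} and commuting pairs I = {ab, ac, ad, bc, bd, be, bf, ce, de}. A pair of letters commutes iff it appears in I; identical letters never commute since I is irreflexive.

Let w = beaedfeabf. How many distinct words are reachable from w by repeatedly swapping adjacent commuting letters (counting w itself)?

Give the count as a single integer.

180

piece 0:b — minimal
piece 1:e — minimal
piece 2:a rests on {1:e}
piece 3:e rests on {2:a}
piece 4:d — minimal
piece 5:f rests on {3:e, 4:d}
piece 6:e rests on {5:f}
piece 7:a rests on {6:e}
piece 8:b rests on {0:b}
piece 9:f rests on {7:a}
minimal pieces: {0:b, 1:e, 4:d}
ways to finish when only these pieces remain (= sum over removing one remaining piece with nothing left below it):
  1 left: {8}→1  {9}→1
  2 left: {0,8}→1  {7,9}→1  {8,9}→2
  3 left: {0,8,9}→3  {6,7,9}→1  {7,8,9}→3
  4 left: {0,7,8,9}→6  {5,6,7,9}→1  {6,7,8,9}→4
  5 left: {0,6,7,8,9}→10  {3,5,6,7,9}→1  {4,5,6,7,9}→1  {5,6,7,8,9}→5
  6 left: {0,5,6,7,8,9}→15  {2,3,5,6,7,9}→1  {3,4,5,6,7,9}→2  {3,5,6,7,8,9}→6  {4,5,6,7,8,9}→6
  7 left: {0,3,5,6,7,8,9}→21  {0,4,5,6,7,8,9}→21  {1,2,3,5,6,7,9}→1  {2,3,4,5,6,7,9}→3  {2,3,5,6,7,8,9}→7  {3,4,5,6,7,8,9}→14
  8 left: {0,2,3,5,6,7,8,9}→28  {0,3,4,5,6,7,8,9}→56  {1,2,3,4,5,6,7,9}→4  {1,2,3,5,6,7,8,9}→8  {2,3,4,5,6,7,8,9}→24
  placing 0:b first → 36 extensions
  placing 1:e first → 108 extensions
  placing 4:d first → 36 extensions
total linear extensions = 180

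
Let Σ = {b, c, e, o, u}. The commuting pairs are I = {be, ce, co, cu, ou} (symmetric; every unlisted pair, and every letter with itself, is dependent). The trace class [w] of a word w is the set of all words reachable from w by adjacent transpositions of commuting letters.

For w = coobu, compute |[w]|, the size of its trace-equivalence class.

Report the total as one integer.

piece 0:c — minimal
piece 1:o — minimal
piece 2:o rests on {1:o}
piece 3:b rests on {0:c, 2:o}
piece 4:u rests on {3:b}
minimal pieces: {0:c, 1:o}
ways to finish when only these pieces remain (= sum over removing one remaining piece with nothing left below it):
  1 left: {4}→1
  2 left: {3,4}→1
  3 left: {0,3,4}→1  {2,3,4}→1
  placing 0:c first → 1 extensions
  placing 1:o first → 2 extensions
total linear extensions = 3

3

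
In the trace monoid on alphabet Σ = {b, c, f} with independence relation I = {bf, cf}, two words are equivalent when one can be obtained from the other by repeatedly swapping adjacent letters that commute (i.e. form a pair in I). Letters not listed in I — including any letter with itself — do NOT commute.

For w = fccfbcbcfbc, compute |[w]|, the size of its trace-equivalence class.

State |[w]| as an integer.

0(f) covers ∅
1(c) covers ∅
2(c) covers 1:c
3(f) covers 0:f
4(b) covers 2:c
5(c) covers 4:b
6(b) covers 5:c
7(c) covers 6:b
8(f) covers 3:f
9(b) covers 7:c
10(c) covers 9:b
floor of heap: 0:f, 1:c
completions by unplaced set U, small U first (add the entries for U minus each lowest piece of U):
  |U|=1: {8}:1  {10}:1
  |U|=2: {3,8}:1  {8,10}:2  {9,10}:1
  |U|=3: {0,3,8}:1  {3,8,10}:3  {7,9,10}:1  {8,9,10}:3
  |U|=4: {0,3,8,10}:4  {3,8,9,10}:6  {6,7,9,10}:1  {7,8,9,10}:4
  |U|=5: {0,3,8,9,10}:10  {3,7,8,9,10}:10  {5,6,7,9,10}:1  {6,7,8,9,10}:5
  |U|=6: {0,3,7,8,9,10}:20  {3,6,7,8,9,10}:15  {4,5,6,7,9,10}:1  {5,6,7,8,9,10}:6
  |U|=7: {0,3,6,7,8,9,10}:35  {2,4,5,6,7,9,10}:1  {3,5,6,7,8,9,10}:21  {4,5,6,7,8,9,10}:7
  |U|=8: {0,3,5,6,7,8,9,10}:56  {1,2,4,5,6,7,9,10}:1  {2,4,5,6,7,8,9,10}:8  {3,4,5,6,7,8,9,10}:28
  |U|=9: {0,3,4,5,6,7,8,9,10}:84  {1,2,4,5,6,7,8,9,10}:9  {2,3,4,5,6,7,8,9,10}:36
  start at 0(f): 45
  start at 1(c): 120
sum over floor = 165

165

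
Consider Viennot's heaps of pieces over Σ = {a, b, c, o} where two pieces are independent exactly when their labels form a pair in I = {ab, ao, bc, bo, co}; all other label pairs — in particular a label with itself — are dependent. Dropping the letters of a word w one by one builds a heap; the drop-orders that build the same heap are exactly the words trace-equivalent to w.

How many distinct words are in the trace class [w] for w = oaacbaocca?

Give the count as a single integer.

piece 0:o — minimal
piece 1:a — minimal
piece 2:a rests on {1:a}
piece 3:c rests on {2:a}
piece 4:b — minimal
piece 5:a rests on {3:c}
piece 6:o rests on {0:o}
piece 7:c rests on {5:a}
piece 8:c rests on {7:c}
piece 9:a rests on {8:c}
minimal pieces: {0:o, 1:a, 4:b}
ways to finish when only these pieces remain (= sum over removing one remaining piece with nothing left below it):
  1 left: {4}→1  {6}→1  {9}→1
  2 left: {0,6}→1  {4,6}→2  {4,9}→2  {6,9}→2  {8,9}→1
  3 left: {0,4,6}→3  {0,6,9}→3  {4,6,9}→6  {4,8,9}→3  {6,8,9}→3  {7,8,9}→1
  4 left: {0,4,6,9}→12  {0,6,8,9}→6  {4,6,8,9}→12  {4,7,8,9}→4  {5,7,8,9}→1  {6,7,8,9}→4
  5 left: {0,4,6,8,9}→30  {0,6,7,8,9}→10  {3,5,7,8,9}→1  {4,5,7,8,9}→5  {4,6,7,8,9}→20  {5,6,7,8,9}→5
  6 left: {0,4,6,7,8,9}→60  {0,5,6,7,8,9}→15  {2,3,5,7,8,9}→1  {3,4,5,7,8,9}→6  {3,5,6,7,8,9}→6  {4,5,6,7,8,9}→30
  7 left: {0,3,5,6,7,8,9}→21  {0,4,5,6,7,8,9}→105  {1,2,3,5,7,8,9}→1  {2,3,4,5,7,8,9}→7  {2,3,5,6,7,8,9}→7  {3,4,5,6,7,8,9}→42
  8 left: {0,2,3,5,6,7,8,9}→28  {0,3,4,5,6,7,8,9}→168  {1,2,3,4,5,7,8,9}→8  {1,2,3,5,6,7,8,9}→8  {2,3,4,5,6,7,8,9}→56
  placing 0:o first → 72 extensions
  placing 1:a first → 252 extensions
  placing 4:b first → 36 extensions
total linear extensions = 360

360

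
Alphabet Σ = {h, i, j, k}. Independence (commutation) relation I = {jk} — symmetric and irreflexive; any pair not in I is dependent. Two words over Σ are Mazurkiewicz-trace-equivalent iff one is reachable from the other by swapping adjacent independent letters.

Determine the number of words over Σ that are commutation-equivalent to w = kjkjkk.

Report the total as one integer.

#0=k has no predecessor
#1=j has no predecessor
#2=k depends on [0:k]
#3=j depends on [1:j]
#4=k depends on [2:k]
#5=k depends on [4:k]
sources: [0:k, 1:j]
N(rest) = Σ N(rest − s) over sources s of rest; N(one piece) = 1:
  size 1 → [3]=1  [5]=1
  size 2 → [1,3]=1  [3,5]=2  [4,5]=1
  size 3 → [1,3,5]=3  [2,4,5]=1  [3,4,5]=3
  size 4 → [0,2,4,5]=1  [1,3,4,5]=6  [2,3,4,5]=4
  first=0(k) contributes 10
  first=1(j) contributes 5
|[w]| = 15

15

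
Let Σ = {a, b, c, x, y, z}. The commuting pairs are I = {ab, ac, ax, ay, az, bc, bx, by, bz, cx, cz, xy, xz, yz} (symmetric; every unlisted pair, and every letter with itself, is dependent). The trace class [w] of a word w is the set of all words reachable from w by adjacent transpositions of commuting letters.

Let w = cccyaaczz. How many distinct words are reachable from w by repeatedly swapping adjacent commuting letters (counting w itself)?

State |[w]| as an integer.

756

0(c) covers ∅
1(c) covers 0:c
2(c) covers 1:c
3(y) covers 2:c
4(a) covers ∅
5(a) covers 4:a
6(c) covers 3:y
7(z) covers ∅
8(z) covers 7:z
floor of heap: 0:c, 4:a, 7:z
completions by unplaced set U, small U first (add the entries for U minus each lowest piece of U):
  |U|=1: {5}:1  {6}:1  {8}:1
  |U|=2: {3,6}:1  {4,5}:1  {5,6}:2  {5,8}:2  {6,8}:2  {7,8}:1
  |U|=3: {2,3,6}:1  {3,5,6}:3  {3,6,8}:3  {4,5,6}:3  {4,5,8}:3  {5,6,8}:6  {5,7,8}:3  {6,7,8}:3
  |U|=4: {1,2,3,6}:1  {2,3,5,6}:4  {2,3,6,8}:4  {3,4,5,6}:6  {3,5,6,8}:12  {3,6,7,8}:6  {4,5,6,8}:12  {4,5,7,8}:6  {5,6,7,8}:12
  |U|=5: {0,1,2,3,6}:1  {1,2,3,5,6}:5  {1,2,3,6,8}:5  {2,3,4,5,6}:10  {2,3,5,6,8}:20  {2,3,6,7,8}:10  {3,4,5,6,8}:30  {3,5,6,7,8}:30  {4,5,6,7,8}:30
  |U|=6: {0,1,2,3,5,6}:6  {0,1,2,3,6,8}:6  {1,2,3,4,5,6}:15  {1,2,3,5,6,8}:30  {1,2,3,6,7,8}:15  {2,3,4,5,6,8}:60  {2,3,5,6,7,8}:60  {3,4,5,6,7,8}:90
  |U|=7: {0,1,2,3,4,5,6}:21  {0,1,2,3,5,6,8}:42  {0,1,2,3,6,7,8}:21  {1,2,3,4,5,6,8}:105  {1,2,3,5,6,7,8}:105  {2,3,4,5,6,7,8}:210
  start at 0(c): 420
  start at 4(a): 168
  start at 7(z): 168
sum over floor = 756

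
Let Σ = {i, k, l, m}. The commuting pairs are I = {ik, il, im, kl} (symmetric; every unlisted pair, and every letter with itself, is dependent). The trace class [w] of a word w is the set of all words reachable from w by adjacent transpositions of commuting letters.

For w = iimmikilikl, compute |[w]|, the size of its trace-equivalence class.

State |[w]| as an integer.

#0=i has no predecessor
#1=i depends on [0:i]
#2=m has no predecessor
#3=m depends on [2:m]
#4=i depends on [1:i]
#5=k depends on [3:m]
#6=i depends on [4:i]
#7=l depends on [3:m]
#8=i depends on [6:i]
#9=k depends on [5:k]
#10=l depends on [7:l]
sources: [0:i, 2:m]
N(rest) = Σ N(rest − s) over sources s of rest; N(one piece) = 1:
  size 1 → [8]=1  [9]=1  [10]=1
  size 2 → [5,9]=1  [6,8]=1  [7,10]=1  [8,9]=2  [8,10]=2  [9,10]=2
  size 3 → [4,6,8]=1  [5,8,9]=3  [5,9,10]=3  [6,8,9]=3  [6,8,10]=3  [7,8,10]=3  [7,9,10]=3  [8,9,10]=6
  size 4 → [1,4,6,8]=1  [4,6,8,9]=4  [4,6,8,10]=4  [5,6,8,9]=6  [5,7,9,10]=6  [5,8,9,10]=12  [6,7,8,10]=6  [6,8,9,10]=12  [7,8,9,10]=12
  size 5 → [0,1,4,6,8]=1  [1,4,6,8,9]=5  [1,4,6,8,10]=5  [3,5,7,9,10]=6  [4,5,6,8,9]=10  [4,6,7,8,10]=10  [4,6,8,9,10]=20  [5,6,8,9,10]=30  [5,7,8,9,10]=30  [6,7,8,9,10]=30
  size 6 → [0,1,4,6,8,9]=6  [0,1,4,6,8,10]=6  [1,4,5,6,8,9]=15  [1,4,6,7,8,10]=15  [1,4,6,8,9,10]=30  [2,3,5,7,9,10]=6  [3,5,7,8,9,10]=36  [4,5,6,8,9,10]=60  [4,6,7,8,9,10]=60  [5,6,7,8,9,10]=90
  size 7 → [0,1,4,5,6,8,9]=21  [0,1,4,6,7,8,10]=21  [0,1,4,6,8,9,10]=42  [1,4,5,6,8,9,10]=105  [1,4,6,7,8,9,10]=105  [2,3,5,7,8,9,10]=42  [3,5,6,7,8,9,10]=126  [4,5,6,7,8,9,10]=210
  size 8 → [0,1,4,5,6,8,9,10]=168  [0,1,4,6,7,8,9,10]=168  [1,4,5,6,7,8,9,10]=420  [2,3,5,6,7,8,9,10]=168  [3,4,5,6,7,8,9,10]=336
  size 9 → [0,1,4,5,6,7,8,9,10]=756  [1,3,4,5,6,7,8,9,10]=756  [2,3,4,5,6,7,8,9,10]=504
  first=0(i) contributes 1260
  first=2(m) contributes 1512
|[w]| = 2772

2772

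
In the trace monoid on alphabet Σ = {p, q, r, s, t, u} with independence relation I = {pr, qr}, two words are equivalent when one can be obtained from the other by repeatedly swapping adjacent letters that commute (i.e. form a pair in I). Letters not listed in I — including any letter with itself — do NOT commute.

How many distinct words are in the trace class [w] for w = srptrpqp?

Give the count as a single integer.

piece 0:s — minimal
piece 1:r rests on {0:s}
piece 2:p rests on {0:s}
piece 3:t rests on {1:r, 2:p}
piece 4:r rests on {3:t}
piece 5:p rests on {3:t}
piece 6:q rests on {5:p}
piece 7:p rests on {6:q}
minimal pieces: {0:s}
ways to finish when only these pieces remain (= sum over removing one remaining piece with nothing left below it):
  1 left: {4}→1  {7}→1
  2 left: {4,7}→2  {6,7}→1
  3 left: {4,6,7}→3  {5,6,7}→1
  4 left: {4,5,6,7}→4
  5 left: {3,4,5,6,7}→4
  6 left: {1,3,4,5,6,7}→4  {2,3,4,5,6,7}→4
  placing 0:s first → 8 extensions

8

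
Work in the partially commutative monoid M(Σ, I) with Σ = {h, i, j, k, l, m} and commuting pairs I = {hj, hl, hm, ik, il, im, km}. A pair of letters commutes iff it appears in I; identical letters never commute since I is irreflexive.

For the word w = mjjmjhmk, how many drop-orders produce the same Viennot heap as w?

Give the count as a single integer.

drop 0:m onto floor
drop 1:j onto {0:m}
drop 2:j onto {1:j}
drop 3:m onto {2:j}
drop 4:j onto {3:m}
drop 5:h onto floor
drop 6:m onto {4:j}
drop 7:k onto {4:j, 5:h}
ground layer = {0:m, 5:h}
drop-orders for the pieces not yet dropped (sum over which currently-grounded one goes next):
  1 to go: {6} 1  {7} 1
  2 to go: {5,7} 1  {6,7} 2
  3 to go: {4,6,7} 2  {5,6,7} 3
  4 to go: {3,4,6,7} 2  {4,5,6,7} 5
  5 to go: {2,3,4,6,7} 2  {3,4,5,6,7} 7
  6 to go: {1,2,3,4,6,7} 2  {2,3,4,5,6,7} 9
  if 0:m drops first: 11 orders
  if 5:h drops first: 2 orders
heap linearizations: 13

13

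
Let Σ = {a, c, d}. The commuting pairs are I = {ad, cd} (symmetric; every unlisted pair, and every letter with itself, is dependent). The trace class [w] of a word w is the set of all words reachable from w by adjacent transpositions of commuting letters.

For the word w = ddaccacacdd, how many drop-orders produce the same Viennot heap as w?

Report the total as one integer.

330

#0=d has no predecessor
#1=d depends on [0:d]
#2=a has no predecessor
#3=c depends on [2:a]
#4=c depends on [3:c]
#5=a depends on [4:c]
#6=c depends on [5:a]
#7=a depends on [6:c]
#8=c depends on [7:a]
#9=d depends on [1:d]
#10=d depends on [9:d]
sources: [0:d, 2:a]
N(rest) = Σ N(rest − s) over sources s of rest; N(one piece) = 1:
  size 1 → [8]=1  [10]=1
  size 2 → [7,8]=1  [8,10]=2  [9,10]=1
  size 3 → [1,9,10]=1  [6,7,8]=1  [7,8,10]=3  [8,9,10]=3
  size 4 → [0,1,9,10]=1  [1,8,9,10]=4  [5,6,7,8]=1  [6,7,8,10]=4  [7,8,9,10]=6
  size 5 → [0,1,8,9,10]=5  [1,7,8,9,10]=10  [4,5,6,7,8]=1  [5,6,7,8,10]=5  [6,7,8,9,10]=10
  size 6 → [0,1,7,8,9,10]=15  [1,6,7,8,9,10]=20  [3,4,5,6,7,8]=1  [4,5,6,7,8,10]=6  [5,6,7,8,9,10]=15
  size 7 → [0,1,6,7,8,9,10]=35  [1,5,6,7,8,9,10]=35  [2,3,4,5,6,7,8]=1  [3,4,5,6,7,8,10]=7  [4,5,6,7,8,9,10]=21
  size 8 → [0,1,5,6,7,8,9,10]=70  [1,4,5,6,7,8,9,10]=56  [2,3,4,5,6,7,8,10]=8  [3,4,5,6,7,8,9,10]=28
  size 9 → [0,1,4,5,6,7,8,9,10]=126  [1,3,4,5,6,7,8,9,10]=84  [2,3,4,5,6,7,8,9,10]=36
  first=0(d) contributes 120
  first=2(a) contributes 210
|[w]| = 330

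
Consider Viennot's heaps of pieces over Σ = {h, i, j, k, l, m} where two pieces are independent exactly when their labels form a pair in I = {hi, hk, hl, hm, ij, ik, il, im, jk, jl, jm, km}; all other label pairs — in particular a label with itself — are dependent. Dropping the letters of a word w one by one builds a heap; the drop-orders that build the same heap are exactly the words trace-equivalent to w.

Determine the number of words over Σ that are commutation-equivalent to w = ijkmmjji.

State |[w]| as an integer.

1680

#0=i has no predecessor
#1=j has no predecessor
#2=k has no predecessor
#3=m has no predecessor
#4=m depends on [3:m]
#5=j depends on [1:j]
#6=j depends on [5:j]
#7=i depends on [0:i]
sources: [0:i, 1:j, 2:k, 3:m]
N(rest) = Σ N(rest − s) over sources s of rest; N(one piece) = 1:
  size 1 → [2]=1  [4]=1  [6]=1  [7]=1
  size 2 → [0,7]=1  [2,4]=2  [2,6]=2  [2,7]=2  [3,4]=1  [4,6]=2  [4,7]=2  [5,6]=1  [6,7]=2
  size 3 → [0,2,7]=3  [0,4,7]=3  [0,6,7]=3  [1,5,6]=1  [2,3,4]=3  [2,4,6]=6  [2,4,7]=6  [2,5,6]=3  [2,6,7]=6  [3,4,6]=3  [3,4,7]=3  [4,5,6]=3  [4,6,7]=6  [5,6,7]=3
  size 4 → [0,2,4,7]=12  [0,2,6,7]=12  [0,3,4,7]=6  [0,4,6,7]=12  [0,5,6,7]=6  [1,2,5,6]=4  [1,4,5,6]=4  [1,5,6,7]=4  [2,3,4,6]=12  [2,3,4,7]=12  [2,4,5,6]=12  [2,4,6,7]=24  [2,5,6,7]=12  [3,4,5,6]=6  [3,4,6,7]=12  [4,5,6,7]=12
  size 5 → [0,1,5,6,7]=10  [0,2,3,4,7]=30  [0,2,4,6,7]=60  [0,2,5,6,7]=30  [0,3,4,6,7]=30  [0,4,5,6,7]=30  [1,2,4,5,6]=20  [1,2,5,6,7]=20  [1,3,4,5,6]=10  [1,4,5,6,7]=20  [2,3,4,5,6]=30  [2,3,4,6,7]=60  [2,4,5,6,7]=60  [3,4,5,6,7]=30
  size 6 → [0,1,2,5,6,7]=60  [0,1,4,5,6,7]=60  [0,2,3,4,6,7]=180  [0,2,4,5,6,7]=180  [0,3,4,5,6,7]=90  [1,2,3,4,5,6]=60  [1,2,4,5,6,7]=120  [1,3,4,5,6,7]=60  [2,3,4,5,6,7]=180
  first=0(i) contributes 420
  first=1(j) contributes 630
  first=2(k) contributes 210
  first=3(m) contributes 420
|[w]| = 1680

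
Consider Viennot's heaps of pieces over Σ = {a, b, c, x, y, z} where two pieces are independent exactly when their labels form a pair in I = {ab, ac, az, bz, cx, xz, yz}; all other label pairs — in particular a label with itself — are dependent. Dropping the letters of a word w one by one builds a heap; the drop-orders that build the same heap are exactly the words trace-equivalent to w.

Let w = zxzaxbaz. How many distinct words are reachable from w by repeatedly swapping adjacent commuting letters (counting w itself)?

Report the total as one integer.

112

piece 0:z — minimal
piece 1:x — minimal
piece 2:z rests on {0:z}
piece 3:a rests on {1:x}
piece 4:x rests on {3:a}
piece 5:b rests on {4:x}
piece 6:a rests on {4:x}
piece 7:z rests on {2:z}
minimal pieces: {0:z, 1:x}
ways to finish when only these pieces remain (= sum over removing one remaining piece with nothing left below it):
  1 left: {5}→1  {6}→1  {7}→1
  2 left: {2,7}→1  {5,6}→2  {5,7}→2  {6,7}→2
  3 left: {0,2,7}→1  {2,5,7}→3  {2,6,7}→3  {4,5,6}→2  {5,6,7}→6
  4 left: {0,2,5,7}→4  {0,2,6,7}→4  {2,5,6,7}→12  {3,4,5,6}→2  {4,5,6,7}→8
  5 left: {0,2,5,6,7}→20  {1,3,4,5,6}→2  {2,4,5,6,7}→20  {3,4,5,6,7}→10
  6 left: {0,2,4,5,6,7}→40  {1,3,4,5,6,7}→12  {2,3,4,5,6,7}→30
  placing 0:z first → 42 extensions
  placing 1:x first → 70 extensions
total linear extensions = 112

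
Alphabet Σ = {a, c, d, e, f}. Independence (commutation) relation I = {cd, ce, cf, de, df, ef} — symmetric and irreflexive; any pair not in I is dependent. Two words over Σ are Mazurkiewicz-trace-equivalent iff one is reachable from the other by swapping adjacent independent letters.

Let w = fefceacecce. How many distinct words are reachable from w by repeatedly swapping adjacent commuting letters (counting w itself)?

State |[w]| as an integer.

300

piece 0:f — minimal
piece 1:e — minimal
piece 2:f rests on {0:f}
piece 3:c — minimal
piece 4:e rests on {1:e}
piece 5:a rests on {2:f, 3:c, 4:e}
piece 6:c rests on {5:a}
piece 7:e rests on {5:a}
piece 8:c rests on {6:c}
piece 9:c rests on {8:c}
piece 10:e rests on {7:e}
minimal pieces: {0:f, 1:e, 3:c}
ways to finish when only these pieces remain (= sum over removing one remaining piece with nothing left below it):
  1 left: {9}→1  {10}→1
  2 left: {7,10}→1  {8,9}→1  {9,10}→2
  3 left: {6,8,9}→1  {7,9,10}→3  {8,9,10}→3
  4 left: {6,8,9,10}→4  {7,8,9,10}→6
  5 left: {6,7,8,9,10}→10
  6 left: {5,6,7,8,9,10}→10
  7 left: {2,5,6,7,8,9,10}→10  {3,5,6,7,8,9,10}→10  {4,5,6,7,8,9,10}→10
  8 left: {0,2,5,6,7,8,9,10}→10  {1,4,5,6,7,8,9,10}→10  {2,3,5,6,7,8,9,10}→20  {2,4,5,6,7,8,9,10}→20  {3,4,5,6,7,8,9,10}→20
  9 left: {0,2,3,5,6,7,8,9,10}→30  {0,2,4,5,6,7,8,9,10}→30  {1,2,4,5,6,7,8,9,10}→30  {1,3,4,5,6,7,8,9,10}→30  {2,3,4,5,6,7,8,9,10}→60
  placing 0:f first → 120 extensions
  placing 1:e first → 120 extensions
  placing 3:c first → 60 extensions
total linear extensions = 300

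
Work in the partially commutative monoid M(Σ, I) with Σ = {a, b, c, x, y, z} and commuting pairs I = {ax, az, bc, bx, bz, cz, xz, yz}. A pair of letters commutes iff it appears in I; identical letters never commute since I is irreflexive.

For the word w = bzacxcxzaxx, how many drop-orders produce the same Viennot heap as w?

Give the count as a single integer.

220

drop 0:b onto floor
drop 1:z onto floor
drop 2:a onto {0:b}
drop 3:c onto {2:a}
drop 4:x onto {3:c}
drop 5:c onto {4:x}
drop 6:x onto {5:c}
drop 7:z onto {1:z}
drop 8:a onto {5:c}
drop 9:x onto {6:x}
drop 10:x onto {9:x}
ground layer = {0:b, 1:z}
drop-orders for the pieces not yet dropped (sum over which currently-grounded one goes next):
  1 to go: {7} 1  {8} 1  {10} 1
  2 to go: {1,7} 1  {7,8} 2  {7,10} 2  {8,10} 2  {9,10} 1
  3 to go: {1,7,8} 3  {1,7,10} 3  {6,9,10} 1  {7,8,10} 6  {7,9,10} 3  {8,9,10} 3
  4 to go: {1,7,8,10} 12  {1,7,9,10} 6  {6,7,9,10} 4  {6,8,9,10} 4  {7,8,9,10} 12
  5 to go: {1,6,7,9,10} 10  {1,7,8,9,10} 30  {5,6,8,9,10} 4  {6,7,8,9,10} 20
  6 to go: {1,6,7,8,9,10} 60  {4,5,6,8,9,10} 4  {5,6,7,8,9,10} 24
  7 to go: {1,5,6,7,8,9,10} 84  {3,4,5,6,8,9,10} 4  {4,5,6,7,8,9,10} 28
  8 to go: {1,4,5,6,7,8,9,10} 112  {2,3,4,5,6,8,9,10} 4  {3,4,5,6,7,8,9,10} 32
  9 to go: {0,2,3,4,5,6,8,9,10} 4  {1,3,4,5,6,7,8,9,10} 144  {2,3,4,5,6,7,8,9,10} 36
  if 0:b drops first: 180 orders
  if 1:z drops first: 40 orders
heap linearizations: 220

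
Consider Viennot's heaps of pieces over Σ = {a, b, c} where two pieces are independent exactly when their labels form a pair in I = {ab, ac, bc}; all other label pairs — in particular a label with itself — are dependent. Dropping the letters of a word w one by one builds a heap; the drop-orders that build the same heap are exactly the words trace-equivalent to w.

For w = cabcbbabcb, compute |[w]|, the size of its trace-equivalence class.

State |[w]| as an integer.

2520

drop 0:c onto floor
drop 1:a onto floor
drop 2:b onto floor
drop 3:c onto {0:c}
drop 4:b onto {2:b}
drop 5:b onto {4:b}
drop 6:a onto {1:a}
drop 7:b onto {5:b}
drop 8:c onto {3:c}
drop 9:b onto {7:b}
ground layer = {0:c, 1:a, 2:b}
drop-orders for the pieces not yet dropped (sum over which currently-grounded one goes next):
  1 to go: {6} 1  {8} 1  {9} 1
  2 to go: {1,6} 1  {3,8} 1  {6,8} 2  {6,9} 2  {7,9} 1  {8,9} 2
  3 to go: {0,3,8} 1  {1,6,8} 3  {1,6,9} 3  {3,6,8} 3  {3,8,9} 3  {5,7,9} 1  {6,7,9} 3  {6,8,9} 6  {7,8,9} 3
  4 to go: {0,3,6,8} 4  {0,3,8,9} 4  {1,3,6,8} 6  {1,6,7,9} 6  {1,6,8,9} 12  {3,6,8,9} 12  {3,7,8,9} 6  {4,5,7,9} 1  {5,6,7,9} 4  {5,7,8,9} 4  {6,7,8,9} 12
  5 to go: {0,1,3,6,8} 10  {0,3,6,8,9} 20  {0,3,7,8,9} 10  {1,3,6,8,9} 30  {1,5,6,7,9} 10  {1,6,7,8,9} 30  {2,4,5,7,9} 1  {3,5,7,8,9} 10  {3,6,7,8,9} 30  {4,5,6,7,9} 5  {4,5,7,8,9} 5  {5,6,7,8,9} 20
  6 to go: {0,1,3,6,8,9} 60  {0,3,5,7,8,9} 20  {0,3,6,7,8,9} 60  {1,3,6,7,8,9} 90  {1,4,5,6,7,9} 15  {1,5,6,7,8,9} 60  {2,4,5,6,7,9} 6  {2,4,5,7,8,9} 6  {3,4,5,7,8,9} 15  {3,5,6,7,8,9} 60  {4,5,6,7,8,9} 30
  7 to go: {0,1,3,6,7,8,9} 210  {0,3,4,5,7,8,9} 35  {0,3,5,6,7,8,9} 140  {1,2,4,5,6,7,9} 21  {1,3,5,6,7,8,9} 210  {1,4,5,6,7,8,9} 105  {2,3,4,5,7,8,9} 21  {2,4,5,6,7,8,9} 42  {3,4,5,6,7,8,9} 105
  8 to go: {0,1,3,5,6,7,8,9} 560  {0,2,3,4,5,7,8,9} 56  {0,3,4,5,6,7,8,9} 280  {1,2,4,5,6,7,8,9} 168  {1,3,4,5,6,7,8,9} 420  {2,3,4,5,6,7,8,9} 168
  if 0:c drops first: 756 orders
  if 1:a drops first: 504 orders
  if 2:b drops first: 1260 orders
heap linearizations: 2520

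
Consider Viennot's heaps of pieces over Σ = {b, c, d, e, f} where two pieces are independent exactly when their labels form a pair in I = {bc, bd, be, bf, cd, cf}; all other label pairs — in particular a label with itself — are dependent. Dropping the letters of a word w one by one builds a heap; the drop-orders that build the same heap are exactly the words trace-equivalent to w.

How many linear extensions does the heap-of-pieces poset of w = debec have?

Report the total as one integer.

piece 0:d — minimal
piece 1:e rests on {0:d}
piece 2:b — minimal
piece 3:e rests on {1:e}
piece 4:c rests on {3:e}
minimal pieces: {0:d, 2:b}
ways to finish when only these pieces remain (= sum over removing one remaining piece with nothing left below it):
  1 left: {2}→1  {4}→1
  2 left: {2,4}→2  {3,4}→1
  3 left: {1,3,4}→1  {2,3,4}→3
  placing 0:d first → 4 extensions
  placing 2:b first → 1 extensions
total linear extensions = 5

5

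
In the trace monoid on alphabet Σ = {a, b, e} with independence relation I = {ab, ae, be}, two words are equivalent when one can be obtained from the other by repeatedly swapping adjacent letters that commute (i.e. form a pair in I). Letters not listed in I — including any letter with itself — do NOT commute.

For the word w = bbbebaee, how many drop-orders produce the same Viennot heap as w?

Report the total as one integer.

#0=b has no predecessor
#1=b depends on [0:b]
#2=b depends on [1:b]
#3=e has no predecessor
#4=b depends on [2:b]
#5=a has no predecessor
#6=e depends on [3:e]
#7=e depends on [6:e]
sources: [0:b, 3:e, 5:a]
N(rest) = Σ N(rest − s) over sources s of rest; N(one piece) = 1:
  size 1 → [4]=1  [5]=1  [7]=1
  size 2 → [2,4]=1  [4,5]=2  [4,7]=2  [5,7]=2  [6,7]=1
  size 3 → [1,2,4]=1  [2,4,5]=3  [2,4,7]=3  [3,6,7]=1  [4,5,7]=6  [4,6,7]=3  [5,6,7]=3
  size 4 → [0,1,2,4]=1  [1,2,4,5]=4  [1,2,4,7]=4  [2,4,5,7]=12  [2,4,6,7]=6  [3,4,6,7]=4  [3,5,6,7]=4  [4,5,6,7]=12
  size 5 → [0,1,2,4,5]=5  [0,1,2,4,7]=5  [1,2,4,5,7]=20  [1,2,4,6,7]=10  [2,3,4,6,7]=10  [2,4,5,6,7]=30  [3,4,5,6,7]=20
  size 6 → [0,1,2,4,5,7]=30  [0,1,2,4,6,7]=15  [1,2,3,4,6,7]=20  [1,2,4,5,6,7]=60  [2,3,4,5,6,7]=60
  first=0(b) contributes 140
  first=3(e) contributes 105
  first=5(a) contributes 35
|[w]| = 280

280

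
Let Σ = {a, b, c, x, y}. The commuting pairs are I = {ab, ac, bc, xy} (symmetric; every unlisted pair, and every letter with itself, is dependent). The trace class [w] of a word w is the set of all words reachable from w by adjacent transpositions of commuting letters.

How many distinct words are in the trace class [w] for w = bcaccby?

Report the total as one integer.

60

drop 0:b onto floor
drop 1:c onto floor
drop 2:a onto floor
drop 3:c onto {1:c}
drop 4:c onto {3:c}
drop 5:b onto {0:b}
drop 6:y onto {2:a, 4:c, 5:b}
ground layer = {0:b, 1:c, 2:a}
drop-orders for the pieces not yet dropped (sum over which currently-grounded one goes next):
  1 to go: {6} 1
  2 to go: {2,6} 1  {4,6} 1  {5,6} 1
  3 to go: {0,5,6} 1  {2,4,6} 2  {2,5,6} 2  {3,4,6} 1  {4,5,6} 2
  4 to go: {0,2,5,6} 3  {0,4,5,6} 3  {1,3,4,6} 1  {2,3,4,6} 3  {2,4,5,6} 6  {3,4,5,6} 3
  5 to go: {0,2,4,5,6} 12  {0,3,4,5,6} 6  {1,2,3,4,6} 4  {1,3,4,5,6} 4  {2,3,4,5,6} 12
  if 0:b drops first: 20 orders
  if 1:c drops first: 30 orders
  if 2:a drops first: 10 orders
heap linearizations: 60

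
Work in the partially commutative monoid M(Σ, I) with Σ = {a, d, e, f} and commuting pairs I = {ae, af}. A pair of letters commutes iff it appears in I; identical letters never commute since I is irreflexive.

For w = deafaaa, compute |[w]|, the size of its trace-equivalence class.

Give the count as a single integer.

15

drop 0:d onto floor
drop 1:e onto {0:d}
drop 2:a onto {0:d}
drop 3:f onto {1:e}
drop 4:a onto {2:a}
drop 5:a onto {4:a}
drop 6:a onto {5:a}
ground layer = {0:d}
drop-orders for the pieces not yet dropped (sum over which currently-grounded one goes next):
  1 to go: {3} 1  {6} 1
  2 to go: {1,3} 1  {3,6} 2  {5,6} 1
  3 to go: {1,3,6} 3  {3,5,6} 3  {4,5,6} 1
  4 to go: {1,3,5,6} 6  {2,4,5,6} 1  {3,4,5,6} 4
  5 to go: {1,3,4,5,6} 10  {2,3,4,5,6} 5
  if 0:d drops first: 15 orders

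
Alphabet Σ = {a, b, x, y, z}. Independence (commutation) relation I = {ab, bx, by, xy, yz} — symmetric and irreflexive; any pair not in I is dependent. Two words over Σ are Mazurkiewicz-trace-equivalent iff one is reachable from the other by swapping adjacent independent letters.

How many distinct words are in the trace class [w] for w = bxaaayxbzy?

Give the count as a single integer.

drop 0:b onto floor
drop 1:x onto floor
drop 2:a onto {1:x}
drop 3:a onto {2:a}
drop 4:a onto {3:a}
drop 5:y onto {4:a}
drop 6:x onto {4:a}
drop 7:b onto {0:b}
drop 8:z onto {6:x, 7:b}
drop 9:y onto {5:y}
ground layer = {0:b, 1:x}
drop-orders for the pieces not yet dropped (sum over which currently-grounded one goes next):
  1 to go: {8} 1  {9} 1
  2 to go: {5,9} 1  {6,8} 1  {7,8} 1  {8,9} 2
  3 to go: {0,7,8} 1  {5,8,9} 3  {6,7,8} 2  {6,8,9} 3  {7,8,9} 3
  4 to go: {0,6,7,8} 3  {0,7,8,9} 4  {5,6,8,9} 6  {5,7,8,9} 6  {6,7,8,9} 8
  5 to go: {0,5,7,8,9} 10  {0,6,7,8,9} 15  {4,5,6,8,9} 6  {5,6,7,8,9} 20
  6 to go: {0,5,6,7,8,9} 45  {3,4,5,6,8,9} 6  {4,5,6,7,8,9} 26
  7 to go: {0,4,5,6,7,8,9} 71  {2,3,4,5,6,8,9} 6  {3,4,5,6,7,8,9} 32
  8 to go: {0,3,4,5,6,7,8,9} 103  {1,2,3,4,5,6,8,9} 6  {2,3,4,5,6,7,8,9} 38
  if 0:b drops first: 44 orders
  if 1:x drops first: 141 orders
heap linearizations: 185

185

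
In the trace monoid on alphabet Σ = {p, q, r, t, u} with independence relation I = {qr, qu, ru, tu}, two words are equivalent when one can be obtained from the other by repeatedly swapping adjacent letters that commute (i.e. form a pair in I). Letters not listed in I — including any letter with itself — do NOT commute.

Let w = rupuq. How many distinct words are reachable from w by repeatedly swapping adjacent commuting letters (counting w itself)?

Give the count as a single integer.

4

piece 0:r — minimal
piece 1:u — minimal
piece 2:p rests on {0:r, 1:u}
piece 3:u rests on {2:p}
piece 4:q rests on {2:p}
minimal pieces: {0:r, 1:u}
ways to finish when only these pieces remain (= sum over removing one remaining piece with nothing left below it):
  1 left: {3}→1  {4}→1
  2 left: {3,4}→2
  3 left: {2,3,4}→2
  placing 0:r first → 2 extensions
  placing 1:u first → 2 extensions
total linear extensions = 4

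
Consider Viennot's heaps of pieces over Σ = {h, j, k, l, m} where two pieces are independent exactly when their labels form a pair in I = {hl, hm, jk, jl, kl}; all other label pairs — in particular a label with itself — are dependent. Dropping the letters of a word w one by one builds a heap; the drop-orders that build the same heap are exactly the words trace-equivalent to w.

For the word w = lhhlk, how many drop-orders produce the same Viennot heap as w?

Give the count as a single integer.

#0=l has no predecessor
#1=h has no predecessor
#2=h depends on [1:h]
#3=l depends on [0:l]
#4=k depends on [2:h]
sources: [0:l, 1:h]
N(rest) = Σ N(rest − s) over sources s of rest; N(one piece) = 1:
  size 1 → [3]=1  [4]=1
  size 2 → [0,3]=1  [2,4]=1  [3,4]=2
  size 3 → [0,3,4]=3  [1,2,4]=1  [2,3,4]=3
  first=0(l) contributes 4
  first=1(h) contributes 6
|[w]| = 10

10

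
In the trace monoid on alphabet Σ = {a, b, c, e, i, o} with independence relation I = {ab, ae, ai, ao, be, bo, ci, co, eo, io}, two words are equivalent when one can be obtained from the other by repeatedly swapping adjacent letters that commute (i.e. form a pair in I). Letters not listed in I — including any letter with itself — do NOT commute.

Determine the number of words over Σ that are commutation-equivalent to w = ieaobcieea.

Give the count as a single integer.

piece 0:i — minimal
piece 1:e rests on {0:i}
piece 2:a — minimal
piece 3:o — minimal
piece 4:b rests on {0:i}
piece 5:c rests on {1:e, 2:a, 4:b}
piece 6:i rests on {1:e, 4:b}
piece 7:e rests on {5:c, 6:i}
piece 8:e rests on {7:e}
piece 9:a rests on {5:c}
minimal pieces: {0:i, 2:a, 3:o}
ways to finish when only these pieces remain (= sum over removing one remaining piece with nothing left below it):
  1 left: {3}→1  {8}→1  {9}→1
  2 left: {3,8}→2  {3,9}→2  {7,8}→1  {8,9}→2
  3 left: {3,7,8}→3  {3,8,9}→6  {6,7,8}→1  {7,8,9}→3
  4 left: {3,6,7,8}→4  {3,7,8,9}→12  {5,7,8,9}→3  {6,7,8,9}→4
  5 left: {2,5,7,8,9}→3  {3,5,7,8,9}→15  {3,6,7,8,9}→20  {5,6,7,8,9}→7
  6 left: {1,5,6,7,8,9}→7  {2,3,5,7,8,9}→18  {2,5,6,7,8,9}→10  {3,5,6,7,8,9}→42  {4,5,6,7,8,9}→7
  7 left: {1,2,5,6,7,8,9}→17  {1,3,5,6,7,8,9}→49  {1,4,5,6,7,8,9}→14  {2,3,5,6,7,8,9}→70  {2,4,5,6,7,8,9}→17  {3,4,5,6,7,8,9}→49
  8 left: {0,1,4,5,6,7,8,9}→14  {1,2,3,5,6,7,8,9}→136  {1,2,4,5,6,7,8,9}→48  {1,3,4,5,6,7,8,9}→112  {2,3,4,5,6,7,8,9}→136
  placing 0:i first → 432 extensions
  placing 2:a first → 126 extensions
  placing 3:o first → 62 extensions
total linear extensions = 620

620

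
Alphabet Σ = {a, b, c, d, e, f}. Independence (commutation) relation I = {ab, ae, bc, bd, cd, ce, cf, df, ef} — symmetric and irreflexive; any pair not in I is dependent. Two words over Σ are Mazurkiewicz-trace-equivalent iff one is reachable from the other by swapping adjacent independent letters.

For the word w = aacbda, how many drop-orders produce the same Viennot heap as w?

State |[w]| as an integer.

#0=a has no predecessor
#1=a depends on [0:a]
#2=c depends on [1:a]
#3=b has no predecessor
#4=d depends on [1:a]
#5=a depends on [2:c, 4:d]
sources: [0:a, 3:b]
N(rest) = Σ N(rest − s) over sources s of rest; N(one piece) = 1:
  size 1 → [3]=1  [5]=1
  size 2 → [2,5]=1  [3,5]=2  [4,5]=1
  size 3 → [2,3,5]=3  [2,4,5]=2  [3,4,5]=3
  size 4 → [1,2,4,5]=2  [2,3,4,5]=8
  first=0(a) contributes 10
  first=3(b) contributes 2
|[w]| = 12

12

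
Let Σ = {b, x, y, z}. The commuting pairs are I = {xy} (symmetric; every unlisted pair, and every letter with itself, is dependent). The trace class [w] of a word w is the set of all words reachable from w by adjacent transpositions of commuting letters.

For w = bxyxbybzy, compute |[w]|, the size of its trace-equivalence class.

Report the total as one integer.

piece 0:b — minimal
piece 1:x rests on {0:b}
piece 2:y rests on {0:b}
piece 3:x rests on {1:x}
piece 4:b rests on {2:y, 3:x}
piece 5:y rests on {4:b}
piece 6:b rests on {5:y}
piece 7:z rests on {6:b}
piece 8:y rests on {7:z}
minimal pieces: {0:b}
ways to finish when only these pieces remain (= sum over removing one remaining piece with nothing left below it):
  1 left: {8}→1
  2 left: {7,8}→1
  3 left: {6,7,8}→1
  4 left: {5,6,7,8}→1
  5 left: {4,5,6,7,8}→1
  6 left: {2,4,5,6,7,8}→1  {3,4,5,6,7,8}→1
  7 left: {1,3,4,5,6,7,8}→1  {2,3,4,5,6,7,8}→2
  placing 0:b first → 3 extensions

3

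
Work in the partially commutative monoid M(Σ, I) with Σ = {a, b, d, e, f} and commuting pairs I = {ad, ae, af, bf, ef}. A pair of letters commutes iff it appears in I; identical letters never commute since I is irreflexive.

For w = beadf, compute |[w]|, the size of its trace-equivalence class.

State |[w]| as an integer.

4

drop 0:b onto floor
drop 1:e onto {0:b}
drop 2:a onto {0:b}
drop 3:d onto {1:e}
drop 4:f onto {3:d}
ground layer = {0:b}
drop-orders for the pieces not yet dropped (sum over which currently-grounded one goes next):
  1 to go: {2} 1  {4} 1
  2 to go: {2,4} 2  {3,4} 1
  3 to go: {1,3,4} 1  {2,3,4} 3
  if 0:b drops first: 4 orders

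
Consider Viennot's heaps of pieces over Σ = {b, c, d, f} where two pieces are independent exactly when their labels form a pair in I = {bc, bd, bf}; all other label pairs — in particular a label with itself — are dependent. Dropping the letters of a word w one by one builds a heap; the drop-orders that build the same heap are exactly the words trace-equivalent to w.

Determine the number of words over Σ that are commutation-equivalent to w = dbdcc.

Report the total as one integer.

#0=d has no predecessor
#1=b has no predecessor
#2=d depends on [0:d]
#3=c depends on [2:d]
#4=c depends on [3:c]
sources: [0:d, 1:b]
N(rest) = Σ N(rest − s) over sources s of rest; N(one piece) = 1:
  size 1 → [1]=1  [4]=1
  size 2 → [1,4]=2  [3,4]=1
  size 3 → [1,3,4]=3  [2,3,4]=1
  first=0(d) contributes 4
  first=1(b) contributes 1
|[w]| = 5

5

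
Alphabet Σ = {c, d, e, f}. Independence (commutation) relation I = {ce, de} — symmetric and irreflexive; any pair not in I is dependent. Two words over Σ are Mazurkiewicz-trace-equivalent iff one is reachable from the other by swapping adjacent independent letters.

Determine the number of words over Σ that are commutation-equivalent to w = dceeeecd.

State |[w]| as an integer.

0(d) covers ∅
1(c) covers 0:d
2(e) covers ∅
3(e) covers 2:e
4(e) covers 3:e
5(e) covers 4:e
6(c) covers 1:c
7(d) covers 6:c
floor of heap: 0:d, 2:e
completions by unplaced set U, small U first (add the entries for U minus each lowest piece of U):
  |U|=1: {5}:1  {7}:1
  |U|=2: {4,5}:1  {5,7}:2  {6,7}:1
  |U|=3: {1,6,7}:1  {3,4,5}:1  {4,5,7}:3  {5,6,7}:3
  |U|=4: {0,1,6,7}:1  {1,5,6,7}:4  {2,3,4,5}:1  {3,4,5,7}:4  {4,5,6,7}:6
  |U|=5: {0,1,5,6,7}:5  {1,4,5,6,7}:10  {2,3,4,5,7}:5  {3,4,5,6,7}:10
  |U|=6: {0,1,4,5,6,7}:15  {1,3,4,5,6,7}:20  {2,3,4,5,6,7}:15
  start at 0(d): 35
  start at 2(e): 35
sum over floor = 70

70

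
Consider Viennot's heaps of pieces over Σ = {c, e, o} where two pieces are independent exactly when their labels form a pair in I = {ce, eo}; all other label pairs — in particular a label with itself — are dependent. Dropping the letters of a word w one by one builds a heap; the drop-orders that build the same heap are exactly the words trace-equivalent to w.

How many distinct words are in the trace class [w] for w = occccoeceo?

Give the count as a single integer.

45

#0=o has no predecessor
#1=c depends on [0:o]
#2=c depends on [1:c]
#3=c depends on [2:c]
#4=c depends on [3:c]
#5=o depends on [4:c]
#6=e has no predecessor
#7=c depends on [5:o]
#8=e depends on [6:e]
#9=o depends on [7:c]
sources: [0:o, 6:e]
N(rest) = Σ N(rest − s) over sources s of rest; N(one piece) = 1:
  size 1 → [8]=1  [9]=1
  size 2 → [6,8]=1  [7,9]=1  [8,9]=2
  size 3 → [5,7,9]=1  [6,8,9]=3  [7,8,9]=3
  size 4 → [4,5,7,9]=1  [5,7,8,9]=4  [6,7,8,9]=6
  size 5 → [3,4,5,7,9]=1  [4,5,7,8,9]=5  [5,6,7,8,9]=10
  size 6 → [2,3,4,5,7,9]=1  [3,4,5,7,8,9]=6  [4,5,6,7,8,9]=15
  size 7 → [1,2,3,4,5,7,9]=1  [2,3,4,5,7,8,9]=7  [3,4,5,6,7,8,9]=21
  size 8 → [0,1,2,3,4,5,7,9]=1  [1,2,3,4,5,7,8,9]=8  [2,3,4,5,6,7,8,9]=28
  first=0(o) contributes 36
  first=6(e) contributes 9
|[w]| = 45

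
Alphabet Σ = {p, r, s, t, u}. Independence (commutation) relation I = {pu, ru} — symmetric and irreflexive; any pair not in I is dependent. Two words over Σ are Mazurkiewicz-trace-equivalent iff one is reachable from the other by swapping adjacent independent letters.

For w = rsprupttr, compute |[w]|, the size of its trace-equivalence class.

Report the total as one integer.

drop 0:r onto floor
drop 1:s onto {0:r}
drop 2:p onto {1:s}
drop 3:r onto {2:p}
drop 4:u onto {1:s}
drop 5:p onto {3:r}
drop 6:t onto {4:u, 5:p}
drop 7:t onto {6:t}
drop 8:r onto {7:t}
ground layer = {0:r}
drop-orders for the pieces not yet dropped (sum over which currently-grounded one goes next):
  1 to go: {8} 1
  2 to go: {7,8} 1
  3 to go: {6,7,8} 1
  4 to go: {4,6,7,8} 1  {5,6,7,8} 1
  5 to go: {3,5,6,7,8} 1  {4,5,6,7,8} 2
  6 to go: {2,3,5,6,7,8} 1  {3,4,5,6,7,8} 3
  7 to go: {2,3,4,5,6,7,8} 4
  if 0:r drops first: 4 orders

4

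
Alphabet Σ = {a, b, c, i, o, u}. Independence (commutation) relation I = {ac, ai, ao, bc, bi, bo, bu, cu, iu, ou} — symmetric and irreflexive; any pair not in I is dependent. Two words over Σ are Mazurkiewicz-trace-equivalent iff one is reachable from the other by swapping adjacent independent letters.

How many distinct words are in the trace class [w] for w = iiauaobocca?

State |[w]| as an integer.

#0=i has no predecessor
#1=i depends on [0:i]
#2=a has no predecessor
#3=u depends on [2:a]
#4=a depends on [3:u]
#5=o depends on [1:i]
#6=b depends on [4:a]
#7=o depends on [5:o]
#8=c depends on [7:o]
#9=c depends on [8:c]
#10=a depends on [6:b]
sources: [0:i, 2:a]
N(rest) = Σ N(rest − s) over sources s of rest; N(one piece) = 1:
  size 1 → [9]=1  [10]=1
  size 2 → [6,10]=1  [8,9]=1  [9,10]=2
  size 3 → [4,6,10]=1  [6,9,10]=3  [7,8,9]=1  [8,9,10]=3
  size 4 → [3,4,6,10]=1  [4,6,9,10]=4  [5,7,8,9]=1  [6,8,9,10]=6  [7,8,9,10]=4
  size 5 → [1,5,7,8,9]=1  [2,3,4,6,10]=1  [3,4,6,9,10]=5  [4,6,8,9,10]=10  [5,7,8,9,10]=5  [6,7,8,9,10]=10
  size 6 → [0,1,5,7,8,9]=1  [1,5,7,8,9,10]=6  [2,3,4,6,9,10]=6  [3,4,6,8,9,10]=15  [4,6,7,8,9,10]=20  [5,6,7,8,9,10]=15
  size 7 → [0,1,5,7,8,9,10]=7  [1,5,6,7,8,9,10]=21  [2,3,4,6,8,9,10]=21  [3,4,6,7,8,9,10]=35  [4,5,6,7,8,9,10]=35
  size 8 → [0,1,5,6,7,8,9,10]=28  [1,4,5,6,7,8,9,10]=56  [2,3,4,6,7,8,9,10]=56  [3,4,5,6,7,8,9,10]=70
  size 9 → [0,1,4,5,6,7,8,9,10]=84  [1,3,4,5,6,7,8,9,10]=126  [2,3,4,5,6,7,8,9,10]=126
  first=0(i) contributes 252
  first=2(a) contributes 210
|[w]| = 462

462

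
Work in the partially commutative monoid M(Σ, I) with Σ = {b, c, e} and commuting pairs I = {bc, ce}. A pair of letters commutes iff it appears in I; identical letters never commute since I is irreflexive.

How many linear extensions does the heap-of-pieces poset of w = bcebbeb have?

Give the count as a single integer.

drop 0:b onto floor
drop 1:c onto floor
drop 2:e onto {0:b}
drop 3:b onto {2:e}
drop 4:b onto {3:b}
drop 5:e onto {4:b}
drop 6:b onto {5:e}
ground layer = {0:b, 1:c}
drop-orders for the pieces not yet dropped (sum over which currently-grounded one goes next):
  1 to go: {1} 1  {6} 1
  2 to go: {1,6} 2  {5,6} 1
  3 to go: {1,5,6} 3  {4,5,6} 1
  4 to go: {1,4,5,6} 4  {3,4,5,6} 1
  5 to go: {1,3,4,5,6} 5  {2,3,4,5,6} 1
  if 0:b drops first: 6 orders
  if 1:c drops first: 1 orders
heap linearizations: 7

7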